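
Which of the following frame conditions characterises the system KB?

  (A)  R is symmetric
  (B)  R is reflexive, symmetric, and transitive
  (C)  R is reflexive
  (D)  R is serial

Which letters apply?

(A) KB is sound and complete for exactly this class.
(B) this class determines S5, not KB.
(C) this class determines T (= KT), not KB.
(D) this class determines D, not KB.

A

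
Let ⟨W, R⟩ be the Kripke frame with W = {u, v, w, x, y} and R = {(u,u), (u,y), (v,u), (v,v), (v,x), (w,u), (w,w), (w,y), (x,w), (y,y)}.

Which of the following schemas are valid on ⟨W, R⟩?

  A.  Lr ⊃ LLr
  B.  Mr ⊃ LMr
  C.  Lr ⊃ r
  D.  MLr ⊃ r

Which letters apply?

R is not reflexive: not x R x.
R is not symmetric: u R y but not y R u.
R is not transitive: v R u and u R y but not v R y.
R is not euclidean: u R y and u R u but not y R u.
(A) Lr ⊃ LLr (axiom 4) characterises the transitive frames. R is not transitive — not valid.
(B) Mr ⊃ LMr is axiom 5, which corresponds to the euclidean property. R is not euclidean — not valid.
(C) Lr ⊃ r (axiom T) characterises the reflexive frames. R is not reflexive — not valid.
(D) MLr ⊃ r is the dual of axiom B, which corresponds to symmetry. R is not symmetric — not valid.

none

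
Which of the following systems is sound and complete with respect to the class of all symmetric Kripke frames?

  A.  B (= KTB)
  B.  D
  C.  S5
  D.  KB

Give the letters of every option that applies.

(A) B (= KTB) is determined by the class of reflexive and symmetric frames.
(B) D is determined by the class of serial frames.
(C) S5 is determined by the class of reflexive, symmetric, and transitive frames.
(D) KB is determined by exactly this class.

D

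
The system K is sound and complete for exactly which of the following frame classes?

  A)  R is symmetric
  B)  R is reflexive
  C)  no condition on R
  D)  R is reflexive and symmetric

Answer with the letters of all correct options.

(A) this class determines KB, not K.
(B) this class determines T (= KT), not K.
(C) K is sound and complete for exactly this class.
(D) this class determines B (= KTB), not K.

C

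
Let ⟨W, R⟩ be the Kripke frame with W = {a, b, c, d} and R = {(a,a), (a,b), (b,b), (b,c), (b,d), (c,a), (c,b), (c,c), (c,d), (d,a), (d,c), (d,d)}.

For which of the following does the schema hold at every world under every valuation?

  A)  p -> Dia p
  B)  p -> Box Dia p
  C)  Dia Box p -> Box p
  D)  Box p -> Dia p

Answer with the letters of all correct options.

R is reflexive: each world relates to itself.
R is not symmetric: a R b but not b R a.
R is not euclidean: a R b and a R a but not b R a.
R is serial: every world has an R-successor.
(A) p -> Dia p (the dual of axiom T) characterises the reflexive frames. R is reflexive — valid.
(B) p -> Box Dia p is axiom B; it is valid on a frame exactly when R is symmetric. R is not symmetric, so not valid.
(C) the dual of axiom 5: valid iff R is euclidean. R is not euclidean — not valid.
(D) Box p -> Dia p is axiom D, which corresponds to seriality. R is serial — valid.

A, D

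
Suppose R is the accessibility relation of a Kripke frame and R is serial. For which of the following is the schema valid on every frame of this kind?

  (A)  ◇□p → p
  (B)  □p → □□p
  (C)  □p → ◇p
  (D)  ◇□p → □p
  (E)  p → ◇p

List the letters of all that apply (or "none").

C

(A) the dual of axiom B: valid iff R is symmetric. Such an R need not be symmetric — not valid.
(B) □p → □□p (axiom 4) characterises the transitive frames. Such an R need not be transitive — not valid.
(C) □p → ◇p (axiom D) characterises the serial frames. Every such R is serial — valid.
(D) ◇□p → □p is the dual of axiom 5, which corresponds to the euclidean property. Such an R need not be euclidean — not valid.
(E) the dual of axiom T: valid iff R is reflexive. Such an R need not be reflexive — not valid.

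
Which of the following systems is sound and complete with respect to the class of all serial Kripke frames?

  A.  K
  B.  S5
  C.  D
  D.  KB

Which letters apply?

(A) K is determined by the class of arbitrary frames.
(B) S5 is determined by the class of reflexive, symmetric, and transitive frames.
(C) D is determined by exactly this class.
(D) KB is determined by the class of symmetric frames.

C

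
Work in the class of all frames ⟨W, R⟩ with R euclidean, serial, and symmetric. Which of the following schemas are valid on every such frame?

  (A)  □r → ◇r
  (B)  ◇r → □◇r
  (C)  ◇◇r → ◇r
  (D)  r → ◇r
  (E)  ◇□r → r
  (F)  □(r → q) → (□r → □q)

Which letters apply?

Serial, symmetric and euclidean together give transitive (from symmetry + euclidean) and then reflexive; the relation is an equivalence.
(A) axiom D: valid iff R is serial. Every such R is serial — valid.
(B) ◇r → □◇r is axiom 5; it is valid on a frame exactly when R is euclidean. Every such R is euclidean, so valid.
(C) ◇◇r → ◇r (the dual of axiom 4) characterises the transitive frames. Every such R is transitive — valid.
(D) the dual of axiom T: valid iff R is reflexive. Every such R is reflexive — valid.
(E) ◇□r → r (the dual of axiom B) characterises the symmetric frames. Every such R is symmetric — valid.
(F) this is just K, valid on every normal frame.

A, B, C, D, E, F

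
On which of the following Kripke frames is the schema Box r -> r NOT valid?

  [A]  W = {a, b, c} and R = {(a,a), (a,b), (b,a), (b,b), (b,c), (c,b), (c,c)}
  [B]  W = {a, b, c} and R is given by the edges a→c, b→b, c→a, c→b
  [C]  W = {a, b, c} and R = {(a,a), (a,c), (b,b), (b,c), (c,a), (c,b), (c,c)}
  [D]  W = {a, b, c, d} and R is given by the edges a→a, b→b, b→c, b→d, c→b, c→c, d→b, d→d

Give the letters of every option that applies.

The schema Box r -> r is axiom T; it is valid on a frame iff R is reflexive.
(A) R is reflexive (each world relates to itself), so the schema is valid here.
(B) R is not reflexive (not a R a), so the schema fails here.
(C) R is reflexive (each world relates to itself), so the schema is valid here.
(D) R is reflexive (each world relates to itself), so the schema is valid here.

B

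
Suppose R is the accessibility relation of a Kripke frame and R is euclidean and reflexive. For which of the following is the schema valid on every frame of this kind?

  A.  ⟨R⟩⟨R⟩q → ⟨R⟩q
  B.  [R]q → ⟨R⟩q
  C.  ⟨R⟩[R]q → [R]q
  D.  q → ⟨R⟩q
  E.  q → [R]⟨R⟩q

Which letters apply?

A, B, C, D, E

A reflexive euclidean relation is also symmetric (from wRw and wRv the euclidean condition gives vRw) and hence transitive; it is an equivalence relation.
(A) ⟨R⟩⟨R⟩q → ⟨R⟩q is the dual of axiom 4, which corresponds to transitivity. Every such R is transitive — valid.
(B) axiom D: valid iff R is serial. Every such R is serial — valid.
(C) ⟨R⟩[R]q → [R]q is the dual of axiom 5; it is valid on a frame exactly when R is euclidean. Every such R is euclidean, so valid.
(D) q → ⟨R⟩q (the dual of axiom T) characterises the reflexive frames. Every such R is reflexive — valid.
(E) axiom B: valid iff R is symmetric. Every such R is symmetric — valid.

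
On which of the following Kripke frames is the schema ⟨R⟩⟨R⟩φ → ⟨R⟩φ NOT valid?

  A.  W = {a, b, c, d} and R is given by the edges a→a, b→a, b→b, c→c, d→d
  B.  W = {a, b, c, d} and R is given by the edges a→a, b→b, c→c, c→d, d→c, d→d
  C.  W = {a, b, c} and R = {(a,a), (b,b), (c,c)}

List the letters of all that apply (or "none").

The schema ⟨R⟩⟨R⟩φ → ⟨R⟩φ is the dual of axiom 4; it is valid on a frame iff R is transitive.
(A) R is transitive (R is closed under composition), so the schema is valid here.
(B) R is transitive (R is closed under composition), so the schema is valid here.
(C) R is transitive (R is closed under composition), so the schema is valid here.

none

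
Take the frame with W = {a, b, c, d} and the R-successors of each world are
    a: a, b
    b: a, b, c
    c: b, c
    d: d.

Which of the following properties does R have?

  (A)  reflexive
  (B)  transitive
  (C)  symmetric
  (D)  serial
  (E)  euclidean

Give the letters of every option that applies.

A, C, D

(A) reflexive: each world relates to itself.
(B) not transitive: a R b and b R c but not a R c.
(C) symmetric: every R-edge is matched by its reverse.
(D) serial: every world has an R-successor.
(E) not euclidean: b R a and b R c but not a R c.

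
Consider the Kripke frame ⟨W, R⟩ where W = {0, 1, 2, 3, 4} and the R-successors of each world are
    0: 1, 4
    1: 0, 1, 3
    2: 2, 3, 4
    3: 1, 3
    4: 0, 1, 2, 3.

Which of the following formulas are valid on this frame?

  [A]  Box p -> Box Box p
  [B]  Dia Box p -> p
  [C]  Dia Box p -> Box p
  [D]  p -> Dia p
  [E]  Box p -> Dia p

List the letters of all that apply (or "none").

R is not reflexive: not 0 R 0.
R is not symmetric: 2 R 3 but not 3 R 2.
R is not transitive: 0 R 1 and 1 R 0 but not 0 R 0.
R is not euclidean: 0 R 1 and 0 R 4 but not 1 R 4.
R is serial: every world has an R-successor.
(A) Box p -> Box Box p is axiom 4; it is valid on a frame exactly when R is transitive. R is not transitive, so not valid.
(B) Dia Box p -> p is the dual of axiom B; it is valid on a frame exactly when R is symmetric. R is not symmetric, so not valid.
(C) the dual of axiom 5: valid iff R is euclidean. R is not euclidean — not valid.
(D) p -> Dia p (the dual of axiom T) characterises the reflexive frames. R is not reflexive — not valid.
(E) Box p -> Dia p (axiom D) characterises the serial frames. R is serial — valid.

E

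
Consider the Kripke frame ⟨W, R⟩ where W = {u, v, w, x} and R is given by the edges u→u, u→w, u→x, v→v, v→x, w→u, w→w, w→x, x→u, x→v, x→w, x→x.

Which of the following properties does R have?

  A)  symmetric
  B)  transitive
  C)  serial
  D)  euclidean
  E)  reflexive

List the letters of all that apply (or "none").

A, C, E

(A) symmetric: every R-edge is matched by its reverse.
(B) not transitive: u R x and x R v but not u R v.
(C) serial: every world has an R-successor.
(D) not euclidean: x R u and x R v but not u R v.
(E) reflexive: each world relates to itself.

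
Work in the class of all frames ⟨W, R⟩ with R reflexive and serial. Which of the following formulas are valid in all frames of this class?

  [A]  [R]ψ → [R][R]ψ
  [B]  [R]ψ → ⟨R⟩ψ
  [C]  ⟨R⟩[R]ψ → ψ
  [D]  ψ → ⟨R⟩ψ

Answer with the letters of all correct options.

B, D

(A) [R]ψ → [R][R]ψ is axiom 4; it is valid on a frame exactly when R is transitive. Such an R need not be transitive, so not valid.
(B) [R]ψ → ⟨R⟩ψ is axiom D, which corresponds to seriality. Every such R is serial — valid.
(C) ⟨R⟩[R]ψ → ψ is the dual of axiom B, which corresponds to symmetry. Such an R need not be symmetric — not valid.
(D) ψ → ⟨R⟩ψ (the dual of axiom T) characterises the reflexive frames. Every such R is reflexive — valid.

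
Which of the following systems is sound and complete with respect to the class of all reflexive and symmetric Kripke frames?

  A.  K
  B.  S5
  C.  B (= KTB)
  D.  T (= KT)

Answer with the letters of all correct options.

C

(A) K is determined by the class of arbitrary frames.
(B) S5 is determined by the class of reflexive, symmetric, and transitive frames.
(C) B (= KTB) is determined by exactly this class.
(D) T (= KT) is determined by the class of reflexive frames.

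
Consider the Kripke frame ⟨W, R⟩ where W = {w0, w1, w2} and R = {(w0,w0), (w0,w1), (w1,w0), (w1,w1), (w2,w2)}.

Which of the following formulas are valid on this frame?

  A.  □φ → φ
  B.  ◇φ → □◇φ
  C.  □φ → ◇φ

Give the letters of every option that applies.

A, B, C

R is reflexive: each world relates to itself.
R is euclidean: any two R-successors of the same world are R-related.
R is serial: every world has an R-successor.
(A) □φ → φ is axiom T, which corresponds to reflexivity. R is reflexive — valid.
(B) ◇φ → □◇φ is axiom 5, which corresponds to the euclidean property. R is euclidean — valid.
(C) □φ → ◇φ (axiom D) characterises the serial frames. R is serial — valid.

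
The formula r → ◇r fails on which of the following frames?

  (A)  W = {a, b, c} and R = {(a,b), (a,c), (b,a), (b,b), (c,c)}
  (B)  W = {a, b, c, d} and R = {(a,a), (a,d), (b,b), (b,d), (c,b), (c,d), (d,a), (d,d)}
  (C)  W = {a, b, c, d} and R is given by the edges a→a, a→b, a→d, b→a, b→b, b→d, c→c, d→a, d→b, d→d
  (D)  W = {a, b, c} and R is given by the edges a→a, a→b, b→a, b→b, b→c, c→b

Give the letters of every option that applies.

A, B, D

The schema r → ◇r is the dual of axiom T; it is valid on a frame iff R is reflexive.
(A) R is not reflexive (not a R a), so the schema fails here.
(B) R is not reflexive (not c R c), so the schema fails here.
(C) R is reflexive (each world relates to itself), so the schema is valid here.
(D) R is not reflexive (not c R c), so the schema fails here.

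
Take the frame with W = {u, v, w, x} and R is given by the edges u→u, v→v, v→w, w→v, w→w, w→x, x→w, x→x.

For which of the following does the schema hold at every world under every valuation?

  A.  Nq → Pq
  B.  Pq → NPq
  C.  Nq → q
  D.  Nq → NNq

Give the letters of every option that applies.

R is reflexive: each world relates to itself.
R is not transitive: v R w and w R x but not v R x.
R is not euclidean: w R v and w R x but not v R x.
R is serial: every world has an R-successor.
(A) Nq → Pq is axiom D, which corresponds to seriality. R is serial — valid.
(B) Pq → NPq is axiom 5, which corresponds to the euclidean property. R is not euclidean — not valid.
(C) Nq → q is axiom T, which corresponds to reflexivity. R is reflexive — valid.
(D) axiom 4: valid iff R is transitive. R is not transitive — not valid.

A, C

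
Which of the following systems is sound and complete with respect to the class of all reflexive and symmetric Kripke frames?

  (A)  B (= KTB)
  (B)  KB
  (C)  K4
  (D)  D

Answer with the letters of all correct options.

A

(A) B (= KTB) is determined by exactly this class.
(B) KB is determined by the class of symmetric frames.
(C) K4 is determined by the class of transitive frames.
(D) D is determined by the class of serial frames.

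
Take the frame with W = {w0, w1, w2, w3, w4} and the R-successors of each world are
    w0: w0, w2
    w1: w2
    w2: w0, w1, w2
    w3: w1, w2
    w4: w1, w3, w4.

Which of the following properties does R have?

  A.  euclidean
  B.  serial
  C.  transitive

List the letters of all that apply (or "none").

(A) not euclidean: w2 R w0 and w2 R w1 but not w0 R w1.
(B) serial: every world has an R-successor.
(C) not transitive: w0 R w2 and w2 R w1 but not w0 R w1.

B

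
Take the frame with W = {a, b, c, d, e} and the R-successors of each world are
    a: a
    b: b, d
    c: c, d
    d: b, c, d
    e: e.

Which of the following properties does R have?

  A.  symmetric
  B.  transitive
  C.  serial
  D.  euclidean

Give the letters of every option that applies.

(A) symmetric: every R-edge is matched by its reverse.
(B) not transitive: b R d and d R c but not b R c.
(C) serial: every world has an R-successor.
(D) not euclidean: d R b and d R c but not b R c.

A, C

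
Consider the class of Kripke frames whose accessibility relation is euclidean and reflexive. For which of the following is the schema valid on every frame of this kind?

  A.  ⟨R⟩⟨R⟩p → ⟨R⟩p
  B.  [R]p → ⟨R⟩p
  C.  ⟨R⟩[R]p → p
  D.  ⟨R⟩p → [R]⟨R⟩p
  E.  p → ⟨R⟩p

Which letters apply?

A reflexive euclidean relation is also symmetric (from wRw and wRv the euclidean condition gives vRw) and hence transitive; it is an equivalence relation.
(A) the dual of axiom 4: valid iff R is transitive. Every such R is transitive — valid.
(B) [R]p → ⟨R⟩p (axiom D) characterises the serial frames. Every such R is serial — valid.
(C) ⟨R⟩[R]p → p is the dual of axiom B; it is valid on a frame exactly when R is symmetric. Every such R is symmetric, so valid.
(D) ⟨R⟩p → [R]⟨R⟩p is axiom 5; it is valid on a frame exactly when R is euclidean. Every such R is euclidean, so valid.
(E) the dual of axiom T: valid iff R is reflexive. Every such R is reflexive — valid.

A, B, C, D, E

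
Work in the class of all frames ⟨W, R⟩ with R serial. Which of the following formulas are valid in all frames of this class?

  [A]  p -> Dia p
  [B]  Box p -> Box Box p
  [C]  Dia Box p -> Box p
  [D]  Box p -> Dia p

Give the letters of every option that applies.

(A) p -> Dia p is the dual of axiom T, which corresponds to reflexivity. Such an R need not be reflexive — not valid.
(B) Box p -> Box Box p (axiom 4) characterises the transitive frames. Such an R need not be transitive — not valid.
(C) the dual of axiom 5: valid iff R is euclidean. Such an R need not be euclidean — not valid.
(D) Box p -> Dia p (axiom D) characterises the serial frames. Every such R is serial — valid.

D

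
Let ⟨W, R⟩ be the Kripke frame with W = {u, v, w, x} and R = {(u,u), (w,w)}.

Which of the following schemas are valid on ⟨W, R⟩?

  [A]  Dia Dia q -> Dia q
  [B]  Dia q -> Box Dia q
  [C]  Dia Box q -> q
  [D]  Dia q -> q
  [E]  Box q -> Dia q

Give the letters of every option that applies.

A, B, C, D

R is symmetric: every R-edge is matched by its reverse.
R is transitive: R is closed under composition.
R is euclidean: any two R-successors of the same world are R-related.
R is not serial: v has no R-successor.
R is a subset of the identity: every R-edge is a self-loop.
(A) Dia Dia q -> Dia q (the dual of axiom 4) characterises the transitive frames. R is transitive — valid.
(B) Dia q -> Box Dia q is axiom 5; it is valid on a frame exactly when R is euclidean. R is euclidean, so valid.
(C) Dia Box q -> q is the dual of axiom B, which corresponds to symmetry. R is symmetric — valid.
(D) Dia q -> q (the converse of T) corresponds to R being a subset of the identity. Here R ⊆ identity, so valid.
(E) Box q -> Dia q is axiom D, which corresponds to seriality. R is not serial — not valid.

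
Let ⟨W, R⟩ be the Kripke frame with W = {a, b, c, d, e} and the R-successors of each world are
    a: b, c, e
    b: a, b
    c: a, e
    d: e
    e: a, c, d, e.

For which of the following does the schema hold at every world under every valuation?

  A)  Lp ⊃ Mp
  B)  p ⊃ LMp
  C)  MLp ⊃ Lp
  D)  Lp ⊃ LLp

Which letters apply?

R is symmetric: every R-edge is matched by its reverse.
R is not transitive: a R b and b R a but not a R a.
R is not euclidean: a R b and a R c but not b R c.
R is serial: every world has an R-successor.
(A) axiom D: valid iff R is serial. R is serial — valid.
(B) p ⊃ LMp (axiom B) characterises the symmetric frames. R is symmetric — valid.
(C) MLp ⊃ Lp is the dual of axiom 5, which corresponds to the euclidean property. R is not euclidean — not valid.
(D) Lp ⊃ LLp is axiom 4, which corresponds to transitivity. R is not transitive — not valid.

A, B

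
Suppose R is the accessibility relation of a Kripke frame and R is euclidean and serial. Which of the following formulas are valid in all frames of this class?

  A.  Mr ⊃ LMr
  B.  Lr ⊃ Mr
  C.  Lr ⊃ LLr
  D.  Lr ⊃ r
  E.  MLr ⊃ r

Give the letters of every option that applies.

A, B

(A) Mr ⊃ LMr is axiom 5, which corresponds to the euclidean property. Every such R is euclidean — valid.
(B) Lr ⊃ Mr is axiom D, which corresponds to seriality. Every such R is serial — valid.
(C) Lr ⊃ LLr (axiom 4) characterises the transitive frames. Such an R need not be transitive — not valid.
(D) Lr ⊃ r (axiom T) characterises the reflexive frames. Such an R need not be reflexive — not valid.
(E) MLr ⊃ r is the dual of axiom B, which corresponds to symmetry. Such an R need not be symmetric — not valid.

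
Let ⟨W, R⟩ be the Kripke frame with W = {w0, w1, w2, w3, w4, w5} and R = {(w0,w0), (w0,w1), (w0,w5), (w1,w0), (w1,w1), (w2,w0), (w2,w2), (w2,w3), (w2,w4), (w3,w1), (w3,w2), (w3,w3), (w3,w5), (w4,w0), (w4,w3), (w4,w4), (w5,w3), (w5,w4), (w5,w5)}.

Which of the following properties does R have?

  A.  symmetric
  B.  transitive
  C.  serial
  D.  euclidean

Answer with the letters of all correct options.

C

(A) not symmetric: w0 R w5 but not w5 R w0.
(B) not transitive: w0 R w5 and w5 R w3 but not w0 R w3.
(C) serial: every world has an R-successor.
(D) not euclidean: w0 R w1 and w0 R w5 but not w1 R w5.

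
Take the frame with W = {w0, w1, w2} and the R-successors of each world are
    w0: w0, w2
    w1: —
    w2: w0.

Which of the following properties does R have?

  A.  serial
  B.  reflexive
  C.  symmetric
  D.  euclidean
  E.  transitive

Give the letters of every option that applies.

C

(A) not serial: w1 has no R-successor.
(B) not reflexive: not w1 R w1.
(C) symmetric: every R-edge is matched by its reverse.
(D) not euclidean: w0 R w2 and w0 R w2 but not w2 R w2.
(E) not transitive: w2 R w0 and w0 R w2 but not w2 R w2.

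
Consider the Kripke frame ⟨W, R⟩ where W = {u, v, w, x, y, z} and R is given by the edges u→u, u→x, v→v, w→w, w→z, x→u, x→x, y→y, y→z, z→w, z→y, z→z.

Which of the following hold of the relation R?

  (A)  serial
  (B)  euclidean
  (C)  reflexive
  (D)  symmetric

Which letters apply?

(A) serial: every world has an R-successor.
(B) not euclidean: z R w and z R y but not w R y.
(C) reflexive: each world relates to itself.
(D) symmetric: every R-edge is matched by its reverse.

A, C, D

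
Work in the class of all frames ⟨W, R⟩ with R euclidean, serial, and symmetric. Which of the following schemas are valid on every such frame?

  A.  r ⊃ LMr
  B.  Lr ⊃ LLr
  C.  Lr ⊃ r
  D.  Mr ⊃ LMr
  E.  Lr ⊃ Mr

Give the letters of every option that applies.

Serial, symmetric and euclidean together give transitive (from symmetry + euclidean) and then reflexive; the relation is an equivalence.
(A) r ⊃ LMr is axiom B, which corresponds to symmetry. Every such R is symmetric — valid.
(B) Lr ⊃ LLr is axiom 4; it is valid on a frame exactly when R is transitive. Every such R is transitive, so valid.
(C) Lr ⊃ r (axiom T) characterises the reflexive frames. Every such R is reflexive — valid.
(D) Mr ⊃ LMr is axiom 5, which corresponds to the euclidean property. Every such R is euclidean — valid.
(E) Lr ⊃ Mr is axiom D, which corresponds to seriality. Every such R is serial — valid.

A, B, C, D, E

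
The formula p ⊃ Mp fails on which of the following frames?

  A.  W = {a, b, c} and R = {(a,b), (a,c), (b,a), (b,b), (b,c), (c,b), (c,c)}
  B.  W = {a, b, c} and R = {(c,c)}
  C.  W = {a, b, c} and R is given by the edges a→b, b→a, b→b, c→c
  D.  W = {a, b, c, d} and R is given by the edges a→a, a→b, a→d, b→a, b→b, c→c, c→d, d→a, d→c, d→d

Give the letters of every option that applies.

A, B, C

The schema p ⊃ Mp is the dual of axiom T; it is valid on a frame iff R is reflexive.
(A) R is not reflexive (not a R a), so the schema fails here.
(B) R is not reflexive (not a R a), so the schema fails here.
(C) R is not reflexive (not a R a), so the schema fails here.
(D) R is reflexive (each world relates to itself), so the schema is valid here.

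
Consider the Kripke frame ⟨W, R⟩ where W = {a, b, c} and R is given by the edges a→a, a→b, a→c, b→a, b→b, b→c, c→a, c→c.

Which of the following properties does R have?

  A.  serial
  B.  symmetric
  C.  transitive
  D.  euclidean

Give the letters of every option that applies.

(A) serial: every world has an R-successor.
(B) not symmetric: b R c but not c R b.
(C) not transitive: c R a and a R b but not c R b.
(D) not euclidean: a R c and a R b but not c R b.

A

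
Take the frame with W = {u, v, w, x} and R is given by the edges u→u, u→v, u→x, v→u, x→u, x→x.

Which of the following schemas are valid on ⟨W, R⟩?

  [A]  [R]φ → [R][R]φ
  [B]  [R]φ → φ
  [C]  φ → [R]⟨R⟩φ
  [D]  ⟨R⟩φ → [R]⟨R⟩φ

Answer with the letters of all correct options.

R is not reflexive: not v R v.
R is symmetric: every R-edge is matched by its reverse.
R is not transitive: v R u and u R v but not v R v.
R is not euclidean: u R v and u R x but not v R x.
(A) axiom 4: valid iff R is transitive. R is not transitive — not valid.
(B) [R]φ → φ is axiom T; it is valid on a frame exactly when R is reflexive. R is not reflexive, so not valid.
(C) axiom B: valid iff R is symmetric. R is symmetric — valid.
(D) ⟨R⟩φ → [R]⟨R⟩φ is axiom 5, which corresponds to the euclidean property. R is not euclidean — not valid.

C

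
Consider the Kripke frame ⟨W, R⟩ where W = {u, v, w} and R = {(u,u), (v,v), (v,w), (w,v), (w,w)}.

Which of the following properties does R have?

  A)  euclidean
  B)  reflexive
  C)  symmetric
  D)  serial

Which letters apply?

A, B, C, D

(A) euclidean: any two R-successors of the same world are R-related.
(B) reflexive: each world relates to itself.
(C) symmetric: every R-edge is matched by its reverse.
(D) serial: every world has an R-successor.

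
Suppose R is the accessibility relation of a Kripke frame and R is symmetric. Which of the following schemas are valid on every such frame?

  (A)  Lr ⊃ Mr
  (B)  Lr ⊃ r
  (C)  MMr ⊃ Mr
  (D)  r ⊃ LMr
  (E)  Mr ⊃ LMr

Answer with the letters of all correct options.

D

(A) Lr ⊃ Mr is axiom D, which corresponds to seriality. Such an R need not be serial — not valid.
(B) Lr ⊃ r (axiom T) characterises the reflexive frames. Such an R need not be reflexive — not valid.
(C) MMr ⊃ Mr is the dual of axiom 4, which corresponds to transitivity. Such an R need not be transitive — not valid.
(D) r ⊃ LMr is axiom B; it is valid on a frame exactly when R is symmetric. Every such R is symmetric, so valid.
(E) axiom 5: valid iff R is euclidean. Such an R need not be euclidean — not valid.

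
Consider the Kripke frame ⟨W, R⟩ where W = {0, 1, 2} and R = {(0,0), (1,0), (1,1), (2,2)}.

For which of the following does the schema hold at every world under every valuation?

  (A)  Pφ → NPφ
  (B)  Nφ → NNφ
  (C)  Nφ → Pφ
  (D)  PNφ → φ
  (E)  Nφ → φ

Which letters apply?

B, C, E

R is reflexive: each world relates to itself.
R is not symmetric: 1 R 0 but not 0 R 1.
R is transitive: R is closed under composition.
R is not euclidean: 1 R 0 and 1 R 1 but not 0 R 1.
R is serial: every world has an R-successor.
(A) Pφ → NPφ (axiom 5) characterises the euclidean frames. R is not euclidean — not valid.
(B) Nφ → NNφ is axiom 4; it is valid on a frame exactly when R is transitive. R is transitive, so valid.
(C) Nφ → Pφ is axiom D, which corresponds to seriality. R is serial — valid.
(D) PNφ → φ (the dual of axiom B) characterises the symmetric frames. R is not symmetric — not valid.
(E) Nφ → φ (axiom T) characterises the reflexive frames. R is reflexive — valid.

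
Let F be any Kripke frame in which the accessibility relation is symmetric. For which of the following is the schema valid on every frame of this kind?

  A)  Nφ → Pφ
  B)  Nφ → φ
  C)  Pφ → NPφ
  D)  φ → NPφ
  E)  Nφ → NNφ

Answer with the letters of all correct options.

(A) axiom D: valid iff R is serial. Such an R need not be serial — not valid.
(B) Nφ → φ (axiom T) characterises the reflexive frames. Such an R need not be reflexive — not valid.
(C) Pφ → NPφ (axiom 5) characterises the euclidean frames. Such an R need not be euclidean — not valid.
(D) φ → NPφ (axiom B) characterises the symmetric frames. Every such R is symmetric — valid.
(E) Nφ → NNφ is axiom 4, which corresponds to transitivity. Such an R need not be transitive — not valid.

D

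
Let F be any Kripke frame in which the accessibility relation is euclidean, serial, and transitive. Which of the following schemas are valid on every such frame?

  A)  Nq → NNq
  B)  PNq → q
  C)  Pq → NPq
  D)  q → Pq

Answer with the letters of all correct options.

A, C

(A) Nq → NNq is axiom 4; it is valid on a frame exactly when R is transitive. Every such R is transitive, so valid.
(B) the dual of axiom B: valid iff R is symmetric. Such an R need not be symmetric — not valid.
(C) Pq → NPq is axiom 5; it is valid on a frame exactly when R is euclidean. Every such R is euclidean, so valid.
(D) q → Pq is the dual of axiom T; it is valid on a frame exactly when R is reflexive. Such an R need not be reflexive, so not valid.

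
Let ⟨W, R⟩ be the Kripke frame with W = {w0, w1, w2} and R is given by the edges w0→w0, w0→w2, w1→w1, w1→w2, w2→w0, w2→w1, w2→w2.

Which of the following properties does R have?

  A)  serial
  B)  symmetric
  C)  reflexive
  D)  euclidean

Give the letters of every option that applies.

A, B, C

(A) serial: every world has an R-successor.
(B) symmetric: every R-edge is matched by its reverse.
(C) reflexive: each world relates to itself.
(D) not euclidean: w2 R w0 and w2 R w1 but not w0 R w1.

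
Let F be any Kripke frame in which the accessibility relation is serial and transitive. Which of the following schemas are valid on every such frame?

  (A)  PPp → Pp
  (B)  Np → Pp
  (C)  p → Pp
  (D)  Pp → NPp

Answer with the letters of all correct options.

(A) PPp → Pp is the dual of axiom 4, which corresponds to transitivity. Every such R is transitive — valid.
(B) axiom D: valid iff R is serial. Every such R is serial — valid.
(C) p → Pp is the dual of axiom T; it is valid on a frame exactly when R is reflexive. Such an R need not be reflexive, so not valid.
(D) Pp → NPp is axiom 5; it is valid on a frame exactly when R is euclidean. Such an R need not be euclidean, so not valid.

A, B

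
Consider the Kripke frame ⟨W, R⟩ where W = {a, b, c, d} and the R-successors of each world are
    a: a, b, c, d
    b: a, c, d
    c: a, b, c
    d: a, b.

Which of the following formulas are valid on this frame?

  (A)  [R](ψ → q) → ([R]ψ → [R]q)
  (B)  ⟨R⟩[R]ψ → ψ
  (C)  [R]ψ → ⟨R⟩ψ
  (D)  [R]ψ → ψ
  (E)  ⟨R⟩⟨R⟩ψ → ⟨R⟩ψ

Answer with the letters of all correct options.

A, B, C

R is not reflexive: not b R b.
R is symmetric: every R-edge is matched by its reverse.
R is not transitive: b R a and a R b but not b R b.
R is serial: every world has an R-successor.
(A) [R](ψ → q) → ([R]ψ → [R]q) is axiom K, valid on every Kripke frame — valid.
(B) ⟨R⟩[R]ψ → ψ (the dual of axiom B) characterises the symmetric frames. R is symmetric — valid.
(C) axiom D: valid iff R is serial. R is serial — valid.
(D) [R]ψ → ψ is axiom T; it is valid on a frame exactly when R is reflexive. R is not reflexive, so not valid.
(E) the dual of axiom 4: valid iff R is transitive. R is not transitive — not valid.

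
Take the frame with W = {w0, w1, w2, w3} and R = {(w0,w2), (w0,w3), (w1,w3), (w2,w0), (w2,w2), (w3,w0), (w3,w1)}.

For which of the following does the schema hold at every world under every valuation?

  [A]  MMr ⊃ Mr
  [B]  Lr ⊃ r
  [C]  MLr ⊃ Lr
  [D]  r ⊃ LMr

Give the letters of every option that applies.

D

R is not reflexive: not w0 R w0.
R is symmetric: every R-edge is matched by its reverse.
R is not transitive: w0 R w2 and w2 R w0 but not w0 R w0.
R is not euclidean: w0 R w2 and w0 R w3 but not w2 R w3.
(A) the dual of axiom 4: valid iff R is transitive. R is not transitive — not valid.
(B) Lr ⊃ r is axiom T; it is valid on a frame exactly when R is reflexive. R is not reflexive, so not valid.
(C) MLr ⊃ Lr is the dual of axiom 5; it is valid on a frame exactly when R is euclidean. R is not euclidean, so not valid.
(D) r ⊃ LMr is axiom B; it is valid on a frame exactly when R is symmetric. R is symmetric, so valid.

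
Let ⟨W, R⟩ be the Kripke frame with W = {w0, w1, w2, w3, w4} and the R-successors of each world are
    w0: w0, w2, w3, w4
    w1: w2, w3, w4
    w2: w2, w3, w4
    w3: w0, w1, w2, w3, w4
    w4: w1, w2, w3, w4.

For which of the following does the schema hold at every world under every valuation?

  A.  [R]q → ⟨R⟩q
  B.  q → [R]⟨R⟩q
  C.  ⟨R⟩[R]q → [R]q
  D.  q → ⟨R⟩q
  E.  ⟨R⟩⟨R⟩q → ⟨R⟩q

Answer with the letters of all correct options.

R is not reflexive: not w1 R w1.
R is not symmetric: w0 R w2 but not w2 R w0.
R is not transitive: w0 R w3 and w3 R w1 but not w0 R w1.
R is not euclidean: w0 R w2 and w0 R w0 but not w2 R w0.
R is serial: every world has an R-successor.
(A) [R]q → ⟨R⟩q is axiom D, which corresponds to seriality. R is serial — valid.
(B) q → [R]⟨R⟩q (axiom B) characterises the symmetric frames. R is not symmetric — not valid.
(C) ⟨R⟩[R]q → [R]q is the dual of axiom 5; it is valid on a frame exactly when R is euclidean. R is not euclidean, so not valid.
(D) q → ⟨R⟩q is the dual of axiom T, which corresponds to reflexivity. R is not reflexive — not valid.
(E) ⟨R⟩⟨R⟩q → ⟨R⟩q is the dual of axiom 4, which corresponds to transitivity. R is not transitive — not valid.

A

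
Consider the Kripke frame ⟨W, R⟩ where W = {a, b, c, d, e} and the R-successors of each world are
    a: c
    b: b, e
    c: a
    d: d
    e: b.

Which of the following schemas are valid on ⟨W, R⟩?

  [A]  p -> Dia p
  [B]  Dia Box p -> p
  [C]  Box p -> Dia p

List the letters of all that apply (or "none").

R is not reflexive: not a R a.
R is symmetric: every R-edge is matched by its reverse.
R is serial: every world has an R-successor.
(A) p -> Dia p is the dual of axiom T, which corresponds to reflexivity. R is not reflexive — not valid.
(B) the dual of axiom B: valid iff R is symmetric. R is symmetric — valid.
(C) axiom D: valid iff R is serial. R is serial — valid.

B, C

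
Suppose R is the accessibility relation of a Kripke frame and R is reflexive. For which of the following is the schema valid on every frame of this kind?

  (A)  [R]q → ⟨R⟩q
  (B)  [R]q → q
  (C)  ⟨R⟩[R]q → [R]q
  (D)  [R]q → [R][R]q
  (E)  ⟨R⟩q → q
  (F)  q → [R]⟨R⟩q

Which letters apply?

A reflexive relation is serial.
(A) [R]q → ⟨R⟩q is axiom D; it is valid on a frame exactly when R is serial. Every such R is serial, so valid.
(B) axiom T: valid iff R is reflexive. Every such R is reflexive — valid.
(C) ⟨R⟩[R]q → [R]q (the dual of axiom 5) characterises the euclidean frames. Such an R need not be euclidean — not valid.
(D) [R]q → [R][R]q (axiom 4) characterises the transitive frames. Such an R need not be transitive — not valid.
(E) ⟨R⟩q → q is the converse of T; it holds exactly when R ⊆ identity. Such an R need not be a subset of the identity — not valid.
(F) q → [R]⟨R⟩q (axiom B) characterises the symmetric frames. Such an R need not be symmetric — not valid.

A, B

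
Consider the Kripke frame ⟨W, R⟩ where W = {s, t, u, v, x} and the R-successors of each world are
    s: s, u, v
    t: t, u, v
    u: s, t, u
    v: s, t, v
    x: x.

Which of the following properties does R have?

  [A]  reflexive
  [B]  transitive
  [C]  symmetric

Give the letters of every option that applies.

A, C

(A) reflexive: each world relates to itself.
(B) not transitive: s R u and u R t but not s R t.
(C) symmetric: every R-edge is matched by its reverse.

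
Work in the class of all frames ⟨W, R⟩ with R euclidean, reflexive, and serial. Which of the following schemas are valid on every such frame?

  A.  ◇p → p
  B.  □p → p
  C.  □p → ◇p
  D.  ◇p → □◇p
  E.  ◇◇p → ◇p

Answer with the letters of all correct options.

B, C, D, E

A relation that is euclidean, reflexive, and serial is also symmetric and transitive.
(A) ◇p → p is the converse of T; it holds exactly when R ⊆ identity. Such an R need not be a subset of the identity — not valid.
(B) □p → p is axiom T, which corresponds to reflexivity. Every such R is reflexive — valid.
(C) axiom D: valid iff R is serial. Every such R is serial — valid.
(D) ◇p → □◇p is axiom 5, which corresponds to the euclidean property. Every such R is euclidean — valid.
(E) the dual of axiom 4: valid iff R is transitive. Every such R is transitive — valid.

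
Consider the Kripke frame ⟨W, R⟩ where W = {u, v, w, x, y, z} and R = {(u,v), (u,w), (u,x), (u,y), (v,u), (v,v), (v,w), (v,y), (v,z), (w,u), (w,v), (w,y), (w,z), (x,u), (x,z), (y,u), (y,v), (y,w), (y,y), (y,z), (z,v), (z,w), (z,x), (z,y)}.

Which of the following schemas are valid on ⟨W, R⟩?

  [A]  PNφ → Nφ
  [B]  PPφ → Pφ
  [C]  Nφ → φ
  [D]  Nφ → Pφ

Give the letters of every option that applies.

D

R is not reflexive: not u R u.
R is not transitive: u R v and v R u but not u R u.
R is not euclidean: u R v and u R x but not v R x.
R is serial: every world has an R-successor.
(A) PNφ → Nφ is the dual of axiom 5; it is valid on a frame exactly when R is euclidean. R is not euclidean, so not valid.
(B) PPφ → Pφ is the dual of axiom 4, which corresponds to transitivity. R is not transitive — not valid.
(C) Nφ → φ is axiom T; it is valid on a frame exactly when R is reflexive. R is not reflexive, so not valid.
(D) Nφ → Pφ (axiom D) characterises the serial frames. R is serial — valid.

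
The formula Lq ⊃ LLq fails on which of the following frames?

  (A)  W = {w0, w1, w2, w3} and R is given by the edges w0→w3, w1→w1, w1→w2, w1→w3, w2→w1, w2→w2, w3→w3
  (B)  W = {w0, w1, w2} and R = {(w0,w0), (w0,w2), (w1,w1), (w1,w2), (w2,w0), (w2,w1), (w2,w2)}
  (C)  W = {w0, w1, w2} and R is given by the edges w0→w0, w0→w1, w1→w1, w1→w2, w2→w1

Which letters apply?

A, B, C

The schema Lq ⊃ LLq is axiom 4; it is valid on a frame iff R is transitive.
(A) R is not transitive (w2 R w1 and w1 R w3 but not w2 R w3), so the schema fails here.
(B) R is not transitive (w0 R w2 and w2 R w1 but not w0 R w1), so the schema fails here.
(C) R is not transitive (w0 R w1 and w1 R w2 but not w0 R w2), so the schema fails here.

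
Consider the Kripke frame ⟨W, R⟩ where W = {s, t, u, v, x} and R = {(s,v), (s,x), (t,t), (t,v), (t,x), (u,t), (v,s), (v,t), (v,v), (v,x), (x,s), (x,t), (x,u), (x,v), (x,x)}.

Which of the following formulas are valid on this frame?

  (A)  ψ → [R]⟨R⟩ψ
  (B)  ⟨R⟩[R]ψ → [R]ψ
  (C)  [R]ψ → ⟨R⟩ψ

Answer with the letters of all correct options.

R is not symmetric: u R t but not t R u.
R is not euclidean: v R s and v R t but not s R t.
R is serial: every world has an R-successor.
(A) axiom B: valid iff R is symmetric. R is not symmetric — not valid.
(B) ⟨R⟩[R]ψ → [R]ψ (the dual of axiom 5) characterises the euclidean frames. R is not euclidean — not valid.
(C) axiom D: valid iff R is serial. R is serial — valid.

C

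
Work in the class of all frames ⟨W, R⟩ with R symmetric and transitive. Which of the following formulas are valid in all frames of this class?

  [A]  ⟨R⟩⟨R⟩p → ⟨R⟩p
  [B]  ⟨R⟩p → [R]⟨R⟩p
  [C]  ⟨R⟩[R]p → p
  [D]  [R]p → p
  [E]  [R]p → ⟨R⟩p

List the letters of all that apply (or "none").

A symmetric transitive relation is euclidean (uRv and uRw give vRu by symmetry, then vRw by transitivity).
(A) the dual of axiom 4: valid iff R is transitive. Every such R is transitive — valid.
(B) ⟨R⟩p → [R]⟨R⟩p (axiom 5) characterises the euclidean frames. Every such R is euclidean — valid.
(C) ⟨R⟩[R]p → p is the dual of axiom B, which corresponds to symmetry. Every such R is symmetric — valid.
(D) [R]p → p is axiom T, which corresponds to reflexivity. Such an R need not be reflexive — not valid.
(E) [R]p → ⟨R⟩p is axiom D; it is valid on a frame exactly when R is serial. Such an R need not be serial, so not valid.

A, B, C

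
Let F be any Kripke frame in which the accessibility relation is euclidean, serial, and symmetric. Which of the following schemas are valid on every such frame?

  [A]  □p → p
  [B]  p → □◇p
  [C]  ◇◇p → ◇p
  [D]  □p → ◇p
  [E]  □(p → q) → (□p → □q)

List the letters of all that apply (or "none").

A, B, C, D, E

Serial, symmetric and euclidean together give transitive (from symmetry + euclidean) and then reflexive; the relation is an equivalence.
(A) □p → p is axiom T; it is valid on a frame exactly when R is reflexive. Every such R is reflexive, so valid.
(B) p → □◇p is axiom B, which corresponds to symmetry. Every such R is symmetric — valid.
(C) ◇◇p → ◇p is the dual of axiom 4, which corresponds to transitivity. Every such R is transitive — valid.
(D) axiom D: valid iff R is serial. Every such R is serial — valid.
(E) □(p → q) → (□p → □q) is the K axiom; it holds on all frames — valid.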